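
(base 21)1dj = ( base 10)733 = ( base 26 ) 125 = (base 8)1335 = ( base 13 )445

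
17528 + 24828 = 42356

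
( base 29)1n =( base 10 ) 52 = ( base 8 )64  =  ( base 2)110100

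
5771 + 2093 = 7864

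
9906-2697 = 7209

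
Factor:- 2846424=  - 2^3*3^1*7^1*16943^1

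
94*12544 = 1179136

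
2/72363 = 2/72363 = 0.00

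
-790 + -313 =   -  1103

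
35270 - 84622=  - 49352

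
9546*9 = 85914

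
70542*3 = 211626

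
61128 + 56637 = 117765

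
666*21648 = 14417568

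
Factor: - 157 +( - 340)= -7^1*71^1 = - 497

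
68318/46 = 1485 + 4/23 = 1485.17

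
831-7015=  - 6184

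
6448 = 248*26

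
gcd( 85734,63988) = 2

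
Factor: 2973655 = 5^1*73^1 * 8147^1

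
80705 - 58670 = 22035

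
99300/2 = 49650 = 49650.00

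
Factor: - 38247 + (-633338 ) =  - 671585=- 5^1 * 17^1*7901^1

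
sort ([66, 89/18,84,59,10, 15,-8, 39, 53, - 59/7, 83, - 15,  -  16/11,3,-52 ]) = [ - 52,  -  15,  -  59/7, - 8 , - 16/11,3 , 89/18, 10, 15,39, 53, 59,66,83,84] 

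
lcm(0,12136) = 0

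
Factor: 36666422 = 2^1*13^1*1410247^1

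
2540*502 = 1275080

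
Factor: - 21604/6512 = -2^( - 2 )*37^( - 1 )*491^1 = -491/148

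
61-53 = 8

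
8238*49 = 403662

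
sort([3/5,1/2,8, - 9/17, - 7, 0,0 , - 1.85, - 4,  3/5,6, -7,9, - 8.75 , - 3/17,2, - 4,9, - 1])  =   [ - 8.75, - 7 , - 7, -4, - 4, - 1.85, - 1, - 9/17, - 3/17, 0,0,1/2, 3/5,3/5, 2, 6,8,9,9]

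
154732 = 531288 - 376556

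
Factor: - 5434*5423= - 29468582 = - 2^1*11^2*13^1*17^1*19^1 * 29^1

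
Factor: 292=2^2*73^1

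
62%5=2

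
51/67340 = 51/67340 = 0.00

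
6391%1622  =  1525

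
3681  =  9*409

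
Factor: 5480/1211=2^3 * 5^1*7^( - 1)*137^1*173^( - 1)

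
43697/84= 520+17/84= 520.20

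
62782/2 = 31391 = 31391.00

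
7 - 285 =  - 278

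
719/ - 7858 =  - 1 + 7139/7858 = - 0.09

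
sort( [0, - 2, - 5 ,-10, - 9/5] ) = [ - 10 , - 5,  -  2,  -  9/5 , 0 ]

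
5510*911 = 5019610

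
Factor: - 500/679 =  - 2^2*5^3 * 7^(-1 ) * 97^ (-1)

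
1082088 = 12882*84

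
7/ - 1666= - 1 + 237/238=- 0.00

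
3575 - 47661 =-44086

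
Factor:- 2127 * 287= -3^1 *7^1*41^1*709^1 =- 610449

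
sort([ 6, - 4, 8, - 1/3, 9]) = [-4, - 1/3, 6, 8, 9 ] 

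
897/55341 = 23/1419 =0.02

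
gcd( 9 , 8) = 1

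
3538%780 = 418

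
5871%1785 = 516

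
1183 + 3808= 4991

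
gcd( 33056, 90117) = 1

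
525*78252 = 41082300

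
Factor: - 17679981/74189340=- 2^(  -  2)*3^(-1)*5^( - 1)*11^1*641^(-1)*643^( - 1)*535757^1  =  - 5893327/24729780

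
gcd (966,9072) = 42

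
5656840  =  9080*623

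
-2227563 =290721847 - 292949410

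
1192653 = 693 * 1721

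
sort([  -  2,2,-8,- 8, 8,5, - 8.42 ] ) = [ - 8.42, - 8, -8, - 2,2, 5, 8]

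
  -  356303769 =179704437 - 536008206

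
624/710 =312/355 = 0.88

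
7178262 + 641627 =7819889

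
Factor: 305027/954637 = 37^( - 1)*191^1*1597^1 * 25801^( - 1) 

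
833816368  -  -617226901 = 1451043269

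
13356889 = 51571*259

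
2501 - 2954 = - 453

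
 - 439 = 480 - 919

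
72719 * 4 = 290876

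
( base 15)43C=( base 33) T0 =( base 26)1al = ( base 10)957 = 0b1110111101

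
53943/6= 8990 + 1/2 = 8990.50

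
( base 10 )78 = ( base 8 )116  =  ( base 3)2220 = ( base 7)141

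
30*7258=217740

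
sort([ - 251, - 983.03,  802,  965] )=[ - 983.03, -251,802, 965]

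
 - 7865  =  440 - 8305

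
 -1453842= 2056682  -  3510524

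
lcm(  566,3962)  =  3962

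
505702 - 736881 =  - 231179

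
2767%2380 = 387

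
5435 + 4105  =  9540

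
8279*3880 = 32122520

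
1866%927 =12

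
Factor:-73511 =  - 19^1*53^1*73^1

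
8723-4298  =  4425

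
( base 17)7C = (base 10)131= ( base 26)51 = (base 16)83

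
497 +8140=8637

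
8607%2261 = 1824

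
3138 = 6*523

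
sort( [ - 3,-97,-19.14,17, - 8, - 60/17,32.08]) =[ - 97, - 19.14, - 8,-60/17, - 3,17,32.08]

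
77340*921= 71230140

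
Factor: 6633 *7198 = 2^1 * 3^2*11^1 *59^1*61^1*67^1 = 47744334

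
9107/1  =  9107 = 9107.00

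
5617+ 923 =6540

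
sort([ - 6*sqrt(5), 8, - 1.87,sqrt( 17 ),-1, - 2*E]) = [ - 6 * sqrt(5), - 2*E , - 1.87, - 1, sqrt (17), 8]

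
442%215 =12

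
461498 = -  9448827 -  - 9910325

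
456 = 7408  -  6952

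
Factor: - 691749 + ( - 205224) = -896973  =  - 3^1*7^1  *11^2*353^1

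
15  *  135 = 2025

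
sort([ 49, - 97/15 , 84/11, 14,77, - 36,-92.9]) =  [- 92.9, - 36, - 97/15, 84/11, 14, 49,77 ] 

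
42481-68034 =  - 25553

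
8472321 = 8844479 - 372158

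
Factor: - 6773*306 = - 2^1 * 3^2 * 13^1*17^1*521^1 = -2072538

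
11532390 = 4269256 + 7263134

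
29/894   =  29/894 = 0.03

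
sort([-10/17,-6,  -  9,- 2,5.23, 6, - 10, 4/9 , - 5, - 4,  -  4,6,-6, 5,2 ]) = [-10,-9, - 6, - 6, - 5, - 4, - 4,  -  2, -10/17 , 4/9, 2,5, 5.23, 6, 6] 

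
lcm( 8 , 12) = 24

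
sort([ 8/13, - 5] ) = [ - 5,8/13]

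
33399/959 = 33399/959=34.83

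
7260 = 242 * 30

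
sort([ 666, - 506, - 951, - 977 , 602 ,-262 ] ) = [ - 977, - 951, - 506,  -  262, 602, 666 ] 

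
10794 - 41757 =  - 30963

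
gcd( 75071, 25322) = 1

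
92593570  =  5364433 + 87229137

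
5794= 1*5794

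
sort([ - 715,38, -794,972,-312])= [ - 794, - 715,-312,38,972 ] 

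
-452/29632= - 1 + 7295/7408 =-0.02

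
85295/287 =12185/41 = 297.20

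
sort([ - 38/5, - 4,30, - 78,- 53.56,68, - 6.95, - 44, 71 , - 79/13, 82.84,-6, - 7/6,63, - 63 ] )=[ - 78, - 63, - 53.56, - 44, - 38/5, - 6.95, - 79/13, - 6 , - 4, - 7/6, 30,63, 68, 71, 82.84]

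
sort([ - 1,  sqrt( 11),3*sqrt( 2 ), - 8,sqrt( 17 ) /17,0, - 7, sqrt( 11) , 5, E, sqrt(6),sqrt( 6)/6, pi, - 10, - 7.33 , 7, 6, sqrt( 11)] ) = [ - 10, - 8,-7.33,  -  7, - 1, 0, sqrt(17)/17,sqrt(6) /6, sqrt( 6 ), E, pi, sqrt(11), sqrt(11),sqrt( 11),3*sqrt( 2),5, 6, 7]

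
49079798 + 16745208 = 65825006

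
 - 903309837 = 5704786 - 909014623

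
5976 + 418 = 6394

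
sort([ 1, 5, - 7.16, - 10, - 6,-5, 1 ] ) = [-10,-7.16, - 6, - 5, 1,1,5]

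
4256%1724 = 808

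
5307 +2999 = 8306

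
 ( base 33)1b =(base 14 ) 32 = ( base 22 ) 20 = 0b101100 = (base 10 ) 44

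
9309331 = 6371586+2937745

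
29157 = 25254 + 3903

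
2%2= 0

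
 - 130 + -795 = - 925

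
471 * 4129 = 1944759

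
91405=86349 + 5056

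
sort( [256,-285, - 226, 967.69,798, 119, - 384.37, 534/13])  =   [  -  384.37, -285, - 226, 534/13, 119, 256, 798, 967.69 ] 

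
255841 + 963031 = 1218872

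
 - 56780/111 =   -  56780/111= -511.53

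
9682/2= 4841= 4841.00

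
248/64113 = 248/64113 = 0.00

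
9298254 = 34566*269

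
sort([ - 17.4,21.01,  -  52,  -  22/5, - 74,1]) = [-74, - 52, - 17.4,-22/5, 1,21.01]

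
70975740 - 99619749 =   -  28644009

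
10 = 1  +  9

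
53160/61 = 53160/61 = 871.48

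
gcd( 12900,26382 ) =6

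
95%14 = 11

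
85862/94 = 913 + 20/47 = 913.43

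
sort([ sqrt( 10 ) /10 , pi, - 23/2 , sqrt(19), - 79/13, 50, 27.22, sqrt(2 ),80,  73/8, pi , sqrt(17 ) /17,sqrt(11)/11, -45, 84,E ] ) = [ - 45, - 23/2, - 79/13,sqrt(17)/17,sqrt( 11) /11,sqrt(10)/10, sqrt( 2 ), E, pi , pi, sqrt( 19 ),73/8, 27.22 , 50, 80,84 ] 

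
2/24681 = 2/24681 = 0.00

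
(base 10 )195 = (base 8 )303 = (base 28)6R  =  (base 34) 5p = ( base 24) 83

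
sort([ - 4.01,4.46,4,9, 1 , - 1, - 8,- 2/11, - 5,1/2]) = [ -8, - 5,-4.01, - 1 ,-2/11 , 1/2,1,4 , 4.46,9]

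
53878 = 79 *682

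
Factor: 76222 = 2^1 *23^1*1657^1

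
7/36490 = 7/36490  =  0.00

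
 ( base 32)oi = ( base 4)30102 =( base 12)556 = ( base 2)1100010010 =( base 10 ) 786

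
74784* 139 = 10394976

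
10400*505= 5252000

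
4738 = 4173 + 565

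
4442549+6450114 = 10892663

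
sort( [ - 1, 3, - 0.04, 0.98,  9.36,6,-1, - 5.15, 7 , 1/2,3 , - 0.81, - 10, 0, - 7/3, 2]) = [ - 10, - 5.15, - 7/3, - 1, - 1, - 0.81, - 0.04,  0, 1/2, 0.98, 2, 3, 3, 6, 7,9.36 ]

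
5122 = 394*13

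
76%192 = 76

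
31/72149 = 31/72149 = 0.00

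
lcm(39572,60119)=3126188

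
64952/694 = 32476/347  =  93.59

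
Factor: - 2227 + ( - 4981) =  - 2^3*17^1*53^1 = -7208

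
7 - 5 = 2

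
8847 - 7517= 1330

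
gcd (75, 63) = 3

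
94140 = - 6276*( - 15)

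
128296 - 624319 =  - 496023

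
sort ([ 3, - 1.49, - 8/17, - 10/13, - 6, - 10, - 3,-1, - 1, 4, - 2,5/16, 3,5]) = [ - 10, - 6, - 3, - 2, - 1.49 , - 1, - 1, - 10/13, - 8/17, 5/16, 3, 3, 4 , 5] 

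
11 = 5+6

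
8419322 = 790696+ 7628626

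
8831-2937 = 5894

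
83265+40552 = 123817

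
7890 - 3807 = 4083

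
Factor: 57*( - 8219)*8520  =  -2^3 * 3^2 * 5^1 *19^1*71^1 * 8219^1  =  -3991475160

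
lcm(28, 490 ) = 980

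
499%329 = 170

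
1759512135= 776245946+983266189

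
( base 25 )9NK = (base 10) 6220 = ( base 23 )bha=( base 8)14114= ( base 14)23A4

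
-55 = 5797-5852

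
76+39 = 115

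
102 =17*6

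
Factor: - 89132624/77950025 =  - 2^4*5^(-2)*7^1*179^(  -  1)*17419^( - 1 ) * 795827^1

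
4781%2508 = 2273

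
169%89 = 80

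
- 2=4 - 6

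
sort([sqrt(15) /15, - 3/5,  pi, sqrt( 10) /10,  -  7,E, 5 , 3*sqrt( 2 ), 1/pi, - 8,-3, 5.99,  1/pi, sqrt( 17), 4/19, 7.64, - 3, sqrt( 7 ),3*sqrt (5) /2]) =[ - 8, - 7, - 3, - 3, - 3/5,  4/19, sqrt ( 15) /15,  sqrt ( 10 )/10,1/pi, 1/pi,sqrt(7 ),  E,pi,3 * sqrt(5 )/2,sqrt( 17 ),3*  sqrt ( 2),  5, 5.99 , 7.64]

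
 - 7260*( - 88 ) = 638880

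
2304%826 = 652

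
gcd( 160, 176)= 16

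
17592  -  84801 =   -  67209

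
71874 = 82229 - 10355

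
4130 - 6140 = - 2010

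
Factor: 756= 2^2 *3^3*7^1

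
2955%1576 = 1379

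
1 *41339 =41339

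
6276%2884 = 508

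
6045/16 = 377 + 13/16  =  377.81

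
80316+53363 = 133679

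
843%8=3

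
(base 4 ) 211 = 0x25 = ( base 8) 45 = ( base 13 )2b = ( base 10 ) 37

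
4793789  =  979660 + 3814129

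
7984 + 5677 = 13661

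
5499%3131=2368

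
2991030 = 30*99701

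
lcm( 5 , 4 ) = 20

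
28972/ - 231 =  - 28972/231 = -125.42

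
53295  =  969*55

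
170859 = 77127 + 93732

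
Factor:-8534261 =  - 8534261^1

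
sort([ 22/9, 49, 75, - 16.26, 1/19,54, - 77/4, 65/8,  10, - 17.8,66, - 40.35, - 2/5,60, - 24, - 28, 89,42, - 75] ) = [ - 75, - 40.35,-28, - 24, - 77/4, - 17.8, - 16.26 , - 2/5, 1/19, 22/9,65/8,10,42, 49,54,60, 66,  75,89 ]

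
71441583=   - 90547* (-789) 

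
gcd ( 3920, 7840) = 3920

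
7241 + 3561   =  10802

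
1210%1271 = 1210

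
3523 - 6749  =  -3226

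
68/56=17/14 = 1.21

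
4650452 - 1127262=3523190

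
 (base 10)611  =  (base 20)1AB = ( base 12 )42b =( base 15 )2ab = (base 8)1143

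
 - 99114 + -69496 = - 168610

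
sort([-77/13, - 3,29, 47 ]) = [ - 77/13,- 3, 29, 47] 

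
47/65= 47/65 = 0.72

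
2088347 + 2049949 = 4138296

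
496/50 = 9 + 23/25 =9.92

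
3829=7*547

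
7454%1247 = 1219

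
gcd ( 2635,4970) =5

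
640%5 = 0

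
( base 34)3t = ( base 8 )203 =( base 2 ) 10000011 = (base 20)6b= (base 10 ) 131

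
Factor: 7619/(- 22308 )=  - 2^( - 2 )*3^( - 1) * 11^ ( - 1 ) * 13^( - 2 )*19^1*401^1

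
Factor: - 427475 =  - 5^2*17099^1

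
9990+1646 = 11636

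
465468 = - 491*( - 948)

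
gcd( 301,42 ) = 7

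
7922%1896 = 338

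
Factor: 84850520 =2^3 * 5^1*29^1 * 193^1*379^1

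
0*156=0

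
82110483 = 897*91539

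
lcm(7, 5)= 35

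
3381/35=483/5 = 96.60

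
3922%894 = 346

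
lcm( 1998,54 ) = 1998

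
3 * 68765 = 206295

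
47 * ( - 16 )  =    -  752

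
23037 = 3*7679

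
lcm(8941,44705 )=44705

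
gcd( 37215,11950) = 5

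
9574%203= 33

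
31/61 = 31/61 = 0.51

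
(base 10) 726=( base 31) ND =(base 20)1G6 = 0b1011010110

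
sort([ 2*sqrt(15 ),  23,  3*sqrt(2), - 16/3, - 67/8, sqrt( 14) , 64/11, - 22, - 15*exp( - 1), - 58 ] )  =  [-58, - 22, - 67/8, - 15 * exp( - 1 )  , - 16/3 , sqrt(14 ),  3*  sqrt( 2 ),64/11,  2*sqrt(15 ), 23 ]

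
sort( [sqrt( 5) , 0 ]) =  [ 0 , sqrt( 5) ]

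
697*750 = 522750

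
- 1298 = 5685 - 6983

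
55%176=55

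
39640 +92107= 131747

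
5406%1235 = 466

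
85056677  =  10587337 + 74469340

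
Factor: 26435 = 5^1*17^1*311^1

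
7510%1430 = 360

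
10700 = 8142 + 2558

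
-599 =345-944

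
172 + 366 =538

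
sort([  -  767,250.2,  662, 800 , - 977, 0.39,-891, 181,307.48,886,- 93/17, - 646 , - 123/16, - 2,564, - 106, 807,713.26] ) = [ - 977 , - 891, - 767 , - 646, - 106, - 123/16 , - 93/17, - 2, 0.39,181,250.2, 307.48,  564,662,713.26, 800 , 807,886] 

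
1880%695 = 490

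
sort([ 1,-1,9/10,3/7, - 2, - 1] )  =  [ - 2,-1, -1, 3/7, 9/10, 1] 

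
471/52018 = 471/52018=0.01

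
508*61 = 30988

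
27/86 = 27/86 = 0.31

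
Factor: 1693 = 1693^1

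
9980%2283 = 848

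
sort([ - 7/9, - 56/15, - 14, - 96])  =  [ - 96, - 14, - 56/15, - 7/9] 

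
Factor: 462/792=2^(-2)*3^(-1 )*7^1 = 7/12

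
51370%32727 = 18643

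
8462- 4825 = 3637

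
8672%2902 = 2868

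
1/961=1/961=   0.00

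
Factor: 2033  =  19^1 *107^1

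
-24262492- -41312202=17049710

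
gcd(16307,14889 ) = 709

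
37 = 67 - 30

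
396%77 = 11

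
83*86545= 7183235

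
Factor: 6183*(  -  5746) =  - 2^1*3^3*13^2*17^1*229^1  =  -  35527518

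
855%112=71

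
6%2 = 0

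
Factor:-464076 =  - 2^2*3^3*4297^1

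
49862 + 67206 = 117068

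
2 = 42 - 40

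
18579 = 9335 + 9244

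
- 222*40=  - 8880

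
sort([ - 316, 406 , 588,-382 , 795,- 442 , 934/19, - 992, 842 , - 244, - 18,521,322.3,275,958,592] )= [- 992 , - 442 , - 382, - 316, - 244, - 18 , 934/19,275, 322.3, 406, 521, 588, 592, 795 , 842,  958]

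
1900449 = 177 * 10737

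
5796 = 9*644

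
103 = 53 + 50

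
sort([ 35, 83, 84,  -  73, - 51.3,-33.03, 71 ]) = [-73, - 51.3, - 33.03,  35,71, 83,84 ] 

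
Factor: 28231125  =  3^1 * 5^3 * 13^1*5791^1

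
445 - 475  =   - 30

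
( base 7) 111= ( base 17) 36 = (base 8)71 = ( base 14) 41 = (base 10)57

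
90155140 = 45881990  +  44273150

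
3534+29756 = 33290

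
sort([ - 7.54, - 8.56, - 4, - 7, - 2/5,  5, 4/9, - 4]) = [-8.56,-7.54, - 7,-4,- 4,-2/5,4/9,5] 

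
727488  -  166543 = 560945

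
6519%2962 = 595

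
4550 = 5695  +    -  1145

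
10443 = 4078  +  6365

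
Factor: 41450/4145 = 2^1 * 5^1 = 10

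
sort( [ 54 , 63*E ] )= [ 54 , 63*E]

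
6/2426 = 3/1213 = 0.00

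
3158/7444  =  1579/3722= 0.42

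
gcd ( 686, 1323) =49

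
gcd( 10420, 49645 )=5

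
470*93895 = 44130650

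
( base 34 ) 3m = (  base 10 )124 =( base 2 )1111100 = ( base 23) 59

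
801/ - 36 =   -  89/4 = -  22.25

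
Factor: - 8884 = -2^2*2221^1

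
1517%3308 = 1517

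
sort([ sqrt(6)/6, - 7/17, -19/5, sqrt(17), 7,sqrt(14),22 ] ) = [ - 19/5, - 7/17, sqrt(6 ) /6, sqrt( 14),sqrt(17), 7, 22]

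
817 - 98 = 719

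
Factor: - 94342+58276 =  - 2^1*3^1 * 6011^1  =  - 36066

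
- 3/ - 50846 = 3/50846 = 0.00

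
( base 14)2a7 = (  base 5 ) 4124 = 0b1000011011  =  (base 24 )MB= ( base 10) 539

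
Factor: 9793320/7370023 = 2^3*3^1*5^1*47^( - 1 )*233^( - 1 )*673^( - 1)*81611^1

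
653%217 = 2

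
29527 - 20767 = 8760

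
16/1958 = 8/979 = 0.01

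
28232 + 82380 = 110612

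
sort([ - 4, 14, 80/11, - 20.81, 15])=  [  -  20.81, - 4,80/11, 14,15 ] 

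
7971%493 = 83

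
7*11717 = 82019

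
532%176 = 4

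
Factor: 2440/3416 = 5^1*7^( - 1) = 5/7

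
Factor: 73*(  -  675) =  - 49275  =  - 3^3*5^2*73^1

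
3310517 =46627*71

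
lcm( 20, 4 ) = 20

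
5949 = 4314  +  1635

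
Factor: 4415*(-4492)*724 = -14358498320  =  - 2^4*5^1 * 181^1*883^1*1123^1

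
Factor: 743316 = 2^2*3^1*7^1*8849^1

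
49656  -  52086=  - 2430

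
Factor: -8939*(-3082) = 27549998 = 2^1*7^1*23^1*67^1*1277^1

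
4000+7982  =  11982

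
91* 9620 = 875420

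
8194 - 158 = 8036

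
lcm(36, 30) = 180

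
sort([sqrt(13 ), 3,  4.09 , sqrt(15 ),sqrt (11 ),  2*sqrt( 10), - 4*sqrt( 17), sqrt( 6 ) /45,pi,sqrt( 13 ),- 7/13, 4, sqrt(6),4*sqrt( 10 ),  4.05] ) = [ - 4*sqrt(17 ), - 7/13, sqrt ( 6) /45,sqrt( 6 ),3, pi, sqrt(11 ),  sqrt( 13),sqrt( 13 ),sqrt(15 ),4,4.05, 4.09, 2 * sqrt( 10),4*sqrt( 10 ) ] 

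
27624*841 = 23231784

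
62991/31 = 62991/31  =  2031.97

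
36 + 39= 75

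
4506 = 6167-1661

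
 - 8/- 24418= 4/12209 = 0.00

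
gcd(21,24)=3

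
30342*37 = 1122654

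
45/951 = 15/317 =0.05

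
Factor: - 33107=  -  33107^1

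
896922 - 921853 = -24931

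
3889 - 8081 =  - 4192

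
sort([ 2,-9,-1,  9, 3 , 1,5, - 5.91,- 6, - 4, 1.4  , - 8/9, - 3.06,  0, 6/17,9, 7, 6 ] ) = [ - 9, - 6, - 5.91, - 4, - 3.06, - 1, - 8/9, 0, 6/17, 1, 1.4, 2, 3, 5, 6, 7, 9,  9]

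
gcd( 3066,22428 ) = 42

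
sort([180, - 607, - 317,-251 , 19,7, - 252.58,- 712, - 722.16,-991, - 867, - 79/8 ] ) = [-991,-867, - 722.16, - 712, - 607,- 317,-252.58,-251, - 79/8,7, 19,180 ]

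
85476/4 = 21369 =21369.00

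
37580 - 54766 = - 17186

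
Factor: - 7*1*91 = - 637 = - 7^2*13^1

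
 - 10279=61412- 71691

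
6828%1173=963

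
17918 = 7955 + 9963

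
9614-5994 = 3620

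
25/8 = 3 + 1/8 = 3.12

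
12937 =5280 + 7657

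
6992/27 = 258+26/27 = 258.96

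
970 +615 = 1585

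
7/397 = 7/397=0.02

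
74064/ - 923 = -74064/923 = - 80.24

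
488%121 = 4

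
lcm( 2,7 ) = 14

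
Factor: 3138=2^1*3^1*523^1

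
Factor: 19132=2^2*4783^1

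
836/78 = 10  +  28/39 = 10.72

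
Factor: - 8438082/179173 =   -  2^1  *  3^1*523^1 * 2689^1*179173^( - 1 )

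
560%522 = 38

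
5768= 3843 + 1925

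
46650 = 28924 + 17726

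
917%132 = 125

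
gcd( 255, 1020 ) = 255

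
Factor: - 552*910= - 502320 = -  2^4*3^1*5^1*7^1*13^1*23^1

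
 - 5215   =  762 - 5977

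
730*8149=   5948770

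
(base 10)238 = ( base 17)e0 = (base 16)EE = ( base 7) 460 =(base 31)7l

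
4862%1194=86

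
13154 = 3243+9911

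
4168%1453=1262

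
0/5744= 0 = 0.00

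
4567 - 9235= -4668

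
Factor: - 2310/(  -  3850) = 3^1*5^(-1)  =  3/5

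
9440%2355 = 20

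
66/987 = 22/329 = 0.07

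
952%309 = 25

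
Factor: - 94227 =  - 3^1*7^2*641^1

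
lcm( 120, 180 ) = 360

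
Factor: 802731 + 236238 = 3^2*67^1*1723^1 = 1038969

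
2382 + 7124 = 9506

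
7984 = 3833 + 4151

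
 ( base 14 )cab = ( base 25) 403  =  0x9C7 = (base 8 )4707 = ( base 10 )2503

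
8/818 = 4/409 = 0.01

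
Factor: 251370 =2^1*3^3*5^1* 7^2*19^1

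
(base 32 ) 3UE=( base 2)111111001110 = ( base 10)4046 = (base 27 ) 5en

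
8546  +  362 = 8908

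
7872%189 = 123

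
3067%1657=1410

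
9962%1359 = 449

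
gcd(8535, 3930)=15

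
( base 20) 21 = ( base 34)17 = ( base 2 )101001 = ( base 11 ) 38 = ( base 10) 41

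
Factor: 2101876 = 2^2*7^1*271^1*277^1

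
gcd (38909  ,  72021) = 1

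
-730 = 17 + -747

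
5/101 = 5/101 = 0.05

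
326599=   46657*7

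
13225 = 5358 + 7867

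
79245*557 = 44139465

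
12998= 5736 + 7262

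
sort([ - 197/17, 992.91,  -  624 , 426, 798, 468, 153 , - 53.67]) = [  -  624 ,- 53.67,-197/17,153,426,468,798 , 992.91]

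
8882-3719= 5163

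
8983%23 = 13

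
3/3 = 1 = 1.00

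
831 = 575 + 256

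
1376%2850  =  1376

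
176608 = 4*44152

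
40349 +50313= 90662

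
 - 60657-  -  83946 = 23289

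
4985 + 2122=7107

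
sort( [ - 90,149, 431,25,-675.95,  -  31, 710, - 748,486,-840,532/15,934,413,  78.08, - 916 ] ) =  [ - 916,-840,-748,-675.95,-90 , - 31,  25, 532/15, 78.08,  149, 413,  431 , 486, 710, 934 ] 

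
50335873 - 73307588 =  - 22971715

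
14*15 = 210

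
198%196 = 2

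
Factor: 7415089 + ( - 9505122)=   -  2090033 = - 11^2*23^1*751^1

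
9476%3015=431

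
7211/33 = 7211/33 = 218.52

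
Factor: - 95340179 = - 11^1*8667289^1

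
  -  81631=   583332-664963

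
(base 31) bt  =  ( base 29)cm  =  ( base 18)12A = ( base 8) 562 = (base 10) 370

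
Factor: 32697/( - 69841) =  - 3^3*7^1*173^1*211^( - 1)*331^( - 1 )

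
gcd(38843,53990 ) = 1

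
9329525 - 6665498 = 2664027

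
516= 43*12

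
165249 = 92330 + 72919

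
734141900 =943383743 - 209241843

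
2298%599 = 501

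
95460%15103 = 4842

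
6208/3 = 2069 + 1/3 = 2069.33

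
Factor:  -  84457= -84457^1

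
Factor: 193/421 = 193^1*421^( - 1)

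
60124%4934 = 916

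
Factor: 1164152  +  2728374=2^1*11^1 * 176933^1 = 3892526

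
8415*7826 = 65855790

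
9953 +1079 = 11032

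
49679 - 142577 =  - 92898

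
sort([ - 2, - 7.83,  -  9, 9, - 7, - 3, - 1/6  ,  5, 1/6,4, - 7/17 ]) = [  -  9,-7.83 , - 7, - 3 ,- 2, - 7/17, -1/6 , 1/6, 4,5, 9 ] 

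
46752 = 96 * 487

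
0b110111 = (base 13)43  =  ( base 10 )55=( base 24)27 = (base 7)106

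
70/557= 70/557  =  0.13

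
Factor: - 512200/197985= - 2^3*3^( - 1 )*5^1  *  13^1*67^( - 1 ) = - 520/201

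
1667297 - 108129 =1559168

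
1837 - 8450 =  - 6613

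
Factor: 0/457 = 0^1=0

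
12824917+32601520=45426437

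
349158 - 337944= 11214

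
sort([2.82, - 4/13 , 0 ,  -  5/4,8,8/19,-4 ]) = [ - 4, - 5/4, - 4/13,0,  8/19,  2.82, 8]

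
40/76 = 10/19  =  0.53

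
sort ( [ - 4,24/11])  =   [-4, 24/11]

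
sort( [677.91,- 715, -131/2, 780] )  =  [ - 715,-131/2,677.91, 780]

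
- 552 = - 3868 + 3316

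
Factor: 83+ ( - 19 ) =64 =2^6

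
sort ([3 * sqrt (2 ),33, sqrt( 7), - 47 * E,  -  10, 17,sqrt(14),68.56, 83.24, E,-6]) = [-47*E,  -  10, - 6, sqrt( 7 ), E,sqrt( 14),3*sqrt ( 2),17,33, 68.56, 83.24]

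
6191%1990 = 221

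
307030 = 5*61406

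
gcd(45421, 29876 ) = 1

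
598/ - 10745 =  - 598/10745 =- 0.06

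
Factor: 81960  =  2^3*3^1*5^1*683^1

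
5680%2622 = 436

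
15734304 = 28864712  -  13130408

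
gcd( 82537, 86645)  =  13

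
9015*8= 72120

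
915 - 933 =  - 18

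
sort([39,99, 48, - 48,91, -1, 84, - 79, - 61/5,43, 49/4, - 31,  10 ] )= [ - 79, - 48, - 31  , - 61/5, - 1,10,49/4 , 39,43, 48,84, 91,99] 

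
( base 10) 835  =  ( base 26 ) 163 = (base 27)13p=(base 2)1101000011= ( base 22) 1FL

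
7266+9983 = 17249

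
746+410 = 1156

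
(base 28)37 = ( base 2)1011011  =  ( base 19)4F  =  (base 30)31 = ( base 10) 91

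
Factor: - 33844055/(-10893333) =3^( - 1) * 5^1*7^2  *  11^(-1)*89^ (  -  1) *3709^(-1 ) * 138139^1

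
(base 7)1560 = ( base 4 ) 21312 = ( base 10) 630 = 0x276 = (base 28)me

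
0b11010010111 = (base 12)B87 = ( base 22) 3AF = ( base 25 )2hc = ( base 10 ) 1687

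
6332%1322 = 1044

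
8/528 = 1/66=0.02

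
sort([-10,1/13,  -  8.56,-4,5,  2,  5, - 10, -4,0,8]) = [  -  10, - 10, - 8.56,  -  4, - 4,  0,  1/13,2, 5,5, 8] 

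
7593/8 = 949 + 1/8 =949.12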